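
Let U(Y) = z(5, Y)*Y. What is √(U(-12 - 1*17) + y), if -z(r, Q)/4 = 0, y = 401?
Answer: √401 ≈ 20.025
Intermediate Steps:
z(r, Q) = 0 (z(r, Q) = -4*0 = 0)
U(Y) = 0 (U(Y) = 0*Y = 0)
√(U(-12 - 1*17) + y) = √(0 + 401) = √401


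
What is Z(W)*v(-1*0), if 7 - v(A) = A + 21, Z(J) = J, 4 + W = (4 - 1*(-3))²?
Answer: -630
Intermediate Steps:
W = 45 (W = -4 + (4 - 1*(-3))² = -4 + (4 + 3)² = -4 + 7² = -4 + 49 = 45)
v(A) = -14 - A (v(A) = 7 - (A + 21) = 7 - (21 + A) = 7 + (-21 - A) = -14 - A)
Z(W)*v(-1*0) = 45*(-14 - (-1)*0) = 45*(-14 - 1*0) = 45*(-14 + 0) = 45*(-14) = -630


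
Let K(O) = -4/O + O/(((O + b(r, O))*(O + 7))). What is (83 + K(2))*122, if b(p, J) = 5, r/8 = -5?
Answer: 622810/63 ≈ 9885.9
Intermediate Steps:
r = -40 (r = 8*(-5) = -40)
K(O) = -4/O + O/((5 + O)*(7 + O)) (K(O) = -4/O + O/(((O + 5)*(O + 7))) = -4/O + O/(((5 + O)*(7 + O))) = -4/O + O*(1/((5 + O)*(7 + O))) = -4/O + O/((5 + O)*(7 + O)))
(83 + K(2))*122 = (83 + (-140 - 48*2 - 3*2²)/(2*(35 + 2² + 12*2)))*122 = (83 + (-140 - 96 - 3*4)/(2*(35 + 4 + 24)))*122 = (83 + (½)*(-140 - 96 - 12)/63)*122 = (83 + (½)*(1/63)*(-248))*122 = (83 - 124/63)*122 = (5105/63)*122 = 622810/63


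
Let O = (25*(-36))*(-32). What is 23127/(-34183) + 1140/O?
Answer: -10451483/16407840 ≈ -0.63698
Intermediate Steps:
O = 28800 (O = -900*(-32) = 28800)
23127/(-34183) + 1140/O = 23127/(-34183) + 1140/28800 = 23127*(-1/34183) + 1140*(1/28800) = -23127/34183 + 19/480 = -10451483/16407840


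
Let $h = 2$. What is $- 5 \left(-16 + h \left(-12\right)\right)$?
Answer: $200$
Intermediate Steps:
$- 5 \left(-16 + h \left(-12\right)\right) = - 5 \left(-16 + 2 \left(-12\right)\right) = - 5 \left(-16 - 24\right) = \left(-5\right) \left(-40\right) = 200$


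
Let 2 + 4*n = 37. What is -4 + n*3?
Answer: 89/4 ≈ 22.250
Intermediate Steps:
n = 35/4 (n = -½ + (¼)*37 = -½ + 37/4 = 35/4 ≈ 8.7500)
-4 + n*3 = -4 + (35/4)*3 = -4 + 105/4 = 89/4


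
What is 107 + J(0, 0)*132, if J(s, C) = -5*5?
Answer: -3193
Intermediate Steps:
J(s, C) = -25
107 + J(0, 0)*132 = 107 - 25*132 = 107 - 3300 = -3193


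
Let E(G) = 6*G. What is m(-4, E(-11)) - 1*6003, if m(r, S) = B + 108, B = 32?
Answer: -5863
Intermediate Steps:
m(r, S) = 140 (m(r, S) = 32 + 108 = 140)
m(-4, E(-11)) - 1*6003 = 140 - 1*6003 = 140 - 6003 = -5863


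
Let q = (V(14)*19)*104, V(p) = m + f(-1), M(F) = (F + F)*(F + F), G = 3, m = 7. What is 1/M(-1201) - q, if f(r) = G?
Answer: -114007375039/5769604 ≈ -19760.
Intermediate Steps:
f(r) = 3
M(F) = 4*F² (M(F) = (2*F)*(2*F) = 4*F²)
V(p) = 10 (V(p) = 7 + 3 = 10)
q = 19760 (q = (10*19)*104 = 190*104 = 19760)
1/M(-1201) - q = 1/(4*(-1201)²) - 1*19760 = 1/(4*1442401) - 19760 = 1/5769604 - 19760 = -114007375039/5769604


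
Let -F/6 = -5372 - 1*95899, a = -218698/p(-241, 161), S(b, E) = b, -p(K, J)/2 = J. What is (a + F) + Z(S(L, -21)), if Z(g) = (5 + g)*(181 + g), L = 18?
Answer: 98674032/161 ≈ 6.1288e+5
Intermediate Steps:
p(K, J) = -2*J
a = 109349/161 (a = -218698/((-2*161)) = -218698/(-322) = -218698*(-1/322) = 109349/161 ≈ 679.19)
F = 607626 (F = -6*(-5372 - 1*95899) = -6*(-5372 - 95899) = -6*(-101271) = 607626)
(a + F) + Z(S(L, -21)) = (109349/161 + 607626) + (905 + 18² + 186*18) = 97937135/161 + (905 + 324 + 3348) = 97937135/161 + 4577 = 98674032/161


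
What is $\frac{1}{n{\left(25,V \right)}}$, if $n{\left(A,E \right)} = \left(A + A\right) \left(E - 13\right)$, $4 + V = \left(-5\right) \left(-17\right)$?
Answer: $\frac{1}{3400} \approx 0.00029412$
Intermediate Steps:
$V = 81$ ($V = -4 - -85 = -4 + 85 = 81$)
$n{\left(A,E \right)} = 2 A \left(-13 + E\right)$
$\frac{1}{n{\left(25,V \right)}} = \frac{1}{2 \cdot 25 \left(-13 + 81\right)} = \frac{1}{2 \cdot 25 \cdot 68} = \frac{1}{3400}$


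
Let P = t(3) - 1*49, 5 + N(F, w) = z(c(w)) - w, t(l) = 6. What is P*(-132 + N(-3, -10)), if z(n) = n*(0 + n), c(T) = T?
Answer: 1161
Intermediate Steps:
z(n) = n**2 (z(n) = n*n = n**2)
N(F, w) = -5 + w**2 - w (N(F, w) = -5 + (w**2 - w) = -5 + w**2 - w)
P = -43 (P = 6 - 1*49 = 6 - 49 = -43)
P*(-132 + N(-3, -10)) = -43*(-132 + (-5 + (-10)**2 - 1*(-10))) = -43*(-132 + (-5 + 100 + 10)) = -43*(-132 + 105) = -43*(-27) = 1161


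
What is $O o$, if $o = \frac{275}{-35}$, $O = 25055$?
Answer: $- \frac{1378025}{7} \approx -1.9686 \cdot 10^{5}$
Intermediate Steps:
$o = - \frac{55}{7}$ ($o = 275 \left(- \frac{1}{35}\right) = - \frac{55}{7} \approx -7.8571$)
$O o = 25055 \left(- \frac{55}{7}\right) = - \frac{1378025}{7}$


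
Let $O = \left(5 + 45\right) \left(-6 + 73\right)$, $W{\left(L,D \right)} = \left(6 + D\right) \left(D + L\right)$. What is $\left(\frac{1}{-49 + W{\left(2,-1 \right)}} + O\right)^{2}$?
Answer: $\frac{21726465201}{1936} \approx 1.1222 \cdot 10^{7}$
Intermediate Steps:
$O = 3350$ ($O = 50 \cdot 67 = 3350$)
$\left(\frac{1}{-49 + W{\left(2,-1 \right)}} + O\right)^{2} = \left(\frac{1}{-49 + \left(\left(-1\right)^{2} + 6 \left(-1\right) + 6 \cdot 2 - 2\right)} + 3350\right)^{2} = \left(\frac{1}{-49 + \left(1 - 6 + 12 - 2\right)} + 3350\right)^{2} = \left(\frac{1}{-49 + 5} + 3350\right)^{2} = \left(\frac{1}{-44} + 3350\right)^{2} = \left(- \frac{1}{44} + 3350\right)^{2} = \left(\frac{147399}{44}\right)^{2} = \frac{21726465201}{1936}$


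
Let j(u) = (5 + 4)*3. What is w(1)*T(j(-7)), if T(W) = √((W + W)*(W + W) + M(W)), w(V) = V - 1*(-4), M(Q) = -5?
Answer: 5*√2911 ≈ 269.77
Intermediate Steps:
j(u) = 27 (j(u) = 9*3 = 27)
w(V) = 4 + V (w(V) = V + 4 = 4 + V)
T(W) = √(-5 + 4*W²) (T(W) = √((W + W)*(W + W) - 5) = √((2*W)*(2*W) - 5) = √(4*W² - 5) = √(-5 + 4*W²))
w(1)*T(j(-7)) = (4 + 1)*√(-5 + 4*27²) = 5*√(-5 + 4*729) = 5*√(-5 + 2916) = 5*√2911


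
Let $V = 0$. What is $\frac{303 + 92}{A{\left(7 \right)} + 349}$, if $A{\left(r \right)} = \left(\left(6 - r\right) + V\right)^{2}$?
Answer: $\frac{79}{70} \approx 1.1286$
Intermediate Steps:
$A{\left(r \right)} = \left(6 - r\right)^{2}$ ($A{\left(r \right)} = \left(\left(6 - r\right) + 0\right)^{2} = \left(6 - r\right)^{2}$)
$\frac{303 + 92}{A{\left(7 \right)} + 349} = \frac{303 + 92}{\left(6 - 7\right)^{2} + 349} = \frac{395}{\left(6 - 7\right)^{2} + 349} = \frac{395}{\left(-1\right)^{2} + 349} = \frac{395}{1 + 349} = \frac{395}{350} = 395 \cdot \frac{1}{350} = \frac{79}{70}$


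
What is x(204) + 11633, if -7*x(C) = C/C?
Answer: 81430/7 ≈ 11633.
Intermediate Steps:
x(C) = -⅐ (x(C) = -C/(7*C) = -⅐*1 = -⅐)
x(204) + 11633 = -⅐ + 11633 = 81430/7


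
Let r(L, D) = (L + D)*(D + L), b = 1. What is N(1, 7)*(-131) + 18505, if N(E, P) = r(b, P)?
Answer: 10121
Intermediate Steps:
r(L, D) = (D + L)**2 (r(L, D) = (D + L)*(D + L) = (D + L)**2)
N(E, P) = (1 + P)**2 (N(E, P) = (P + 1)**2 = (1 + P)**2)
N(1, 7)*(-131) + 18505 = (1 + 7)**2*(-131) + 18505 = 8**2*(-131) + 18505 = 64*(-131) + 18505 = -8384 + 18505 = 10121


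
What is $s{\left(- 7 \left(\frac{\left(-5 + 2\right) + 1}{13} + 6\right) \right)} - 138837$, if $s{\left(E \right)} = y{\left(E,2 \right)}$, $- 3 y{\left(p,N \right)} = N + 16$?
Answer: $-138843$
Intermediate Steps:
$y{\left(p,N \right)} = - \frac{16}{3} - \frac{N}{3}$ ($y{\left(p,N \right)} = - \frac{N + 16}{3} = - \frac{16 + N}{3} = - \frac{16}{3} - \frac{N}{3}$)
$s{\left(E \right)} = -6$ ($s{\left(E \right)} = - \frac{16}{3} - \frac{2}{3} = -6$)
$s{\left(- 7 \left(\frac{\left(-5 + 2\right) + 1}{13} + 6\right) \right)} - 138837 = -6 - 138837 = -138843$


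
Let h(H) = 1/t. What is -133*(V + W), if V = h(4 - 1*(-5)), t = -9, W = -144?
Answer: 172501/9 ≈ 19167.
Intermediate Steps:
h(H) = -⅑ (h(H) = 1/(-9) = -⅑)
V = -⅑ ≈ -0.11111
-133*(V + W) = -133*(-⅑ - 144) = -133*(-1297/9) = 172501/9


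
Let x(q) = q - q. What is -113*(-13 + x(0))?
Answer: 1469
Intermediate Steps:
x(q) = 0
-113*(-13 + x(0)) = -113*(-13 + 0) = -113*(-13) = 1469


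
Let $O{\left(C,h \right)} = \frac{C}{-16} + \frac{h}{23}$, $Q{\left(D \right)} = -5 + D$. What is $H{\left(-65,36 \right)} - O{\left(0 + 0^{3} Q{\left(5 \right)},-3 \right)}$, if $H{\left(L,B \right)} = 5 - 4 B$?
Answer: $- \frac{3194}{23} \approx -138.87$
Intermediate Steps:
$O{\left(C,h \right)} = - \frac{C}{16} + \frac{h}{23}$ ($O{\left(C,h \right)} = C \left(- \frac{1}{16}\right) + h \frac{1}{23} = - \frac{C}{16} + \frac{h}{23}$)
$H{\left(-65,36 \right)} - O{\left(0 + 0^{3} Q{\left(5 \right)},-3 \right)} = \left(5 - 144\right) - \left(- \frac{0 + 0^{3} \left(-5 + 5\right)}{16} + \frac{1}{23} \left(-3\right)\right) = \left(5 - 144\right) - \left(- \frac{0 + 0 \cdot 0}{16} - \frac{3}{23}\right) = -139 - \left(- \frac{0 + 0}{16} - \frac{3}{23}\right) = -139 - \left(\left(- \frac{1}{16}\right) 0 - \frac{3}{23}\right) = -139 - \left(0 - \frac{3}{23}\right) = -139 - - \frac{3}{23} = -139 + \frac{3}{23} = - \frac{3194}{23}$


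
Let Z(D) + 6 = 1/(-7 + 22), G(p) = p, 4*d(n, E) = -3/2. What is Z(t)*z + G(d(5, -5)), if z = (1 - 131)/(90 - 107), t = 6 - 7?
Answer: -18665/408 ≈ -45.748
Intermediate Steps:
d(n, E) = -3/8 (d(n, E) = (-3/2)/4 = (-3*1/2)/4 = (1/4)*(-3/2) = -3/8)
t = -1
z = 130/17 (z = -130/(-17) = -130*(-1/17) = 130/17 ≈ 7.6471)
Z(D) = -89/15 (Z(D) = -6 + 1/(-7 + 22) = -6 + 1/15 = -89/15)
Z(t)*z + G(d(5, -5)) = -89/15*130/17 - 3/8 = -2314/51 - 3/8 = -18665/408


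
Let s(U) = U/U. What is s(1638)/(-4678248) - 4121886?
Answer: -19283204935729/4678248 ≈ -4.1219e+6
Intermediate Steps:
s(U) = 1
s(1638)/(-4678248) - 4121886 = 1/(-4678248) - 4121886 = 1*(-1/4678248) - 4121886 = -1/4678248 - 4121886 = -19283204935729/4678248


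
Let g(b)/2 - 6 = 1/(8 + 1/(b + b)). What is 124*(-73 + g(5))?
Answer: -610204/81 ≈ -7533.4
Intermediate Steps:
g(b) = 12 + 2/(8 + 1/(2*b)) (g(b) = 12 + 2/(8 + 1/(b + b)) = 12 + 2/(8 + 1/(2*b)))
124*(-73 + g(5)) = 124*(-73 + 4*(3 + 49*5)/(1 + 16*5)) = 124*(-73 + 4*(3 + 245)/(1 + 80)) = 124*(-73 + 4*248/81) = 124*(-73 + 4*(1/81)*248) = 124*(-73 + 992/81) = 124*(-4921/81) = -610204/81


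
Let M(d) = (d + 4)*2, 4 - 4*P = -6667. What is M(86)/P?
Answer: 720/6671 ≈ 0.10793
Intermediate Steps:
P = 6671/4 (P = 1 - ¼*(-6667) = 1 + 6667/4 = 6671/4 ≈ 1667.8)
M(d) = 8 + 2*d (M(d) = (4 + d)*2 = 8 + 2*d)
M(86)/P = (8 + 2*86)/(6671/4) = (8 + 172)*(4/6671) = 180*(4/6671) = 720/6671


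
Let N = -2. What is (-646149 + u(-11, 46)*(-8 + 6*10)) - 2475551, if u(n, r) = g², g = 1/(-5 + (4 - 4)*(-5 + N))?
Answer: -78042448/25 ≈ -3.1217e+6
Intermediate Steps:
g = -⅕ (g = 1/(-5 + (4 - 4)*(-5 - 2)) = 1/(-5 + 0*(-7)) = 1/(-5 + 0) = 1/(-5) = -⅕ ≈ -0.20000)
u(n, r) = 1/25 (u(n, r) = (-⅕)² = 1/25)
(-646149 + u(-11, 46)*(-8 + 6*10)) - 2475551 = (-646149 + (-8 + 6*10)/25) - 2475551 = (-646149 + (-8 + 60)/25) - 2475551 = (-646149 + (1/25)*52) - 2475551 = (-646149 + 52/25) - 2475551 = -16153673/25 - 2475551 = -78042448/25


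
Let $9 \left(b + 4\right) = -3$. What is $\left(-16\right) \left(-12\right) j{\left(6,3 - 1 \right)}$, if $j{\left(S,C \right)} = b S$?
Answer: $-4992$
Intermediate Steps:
$b = - \frac{13}{3}$ ($b = -4 + \frac{1}{9} \left(-3\right) = -4 - \frac{1}{3} = - \frac{13}{3} \approx -4.3333$)
$j{\left(S,C \right)} = - \frac{13 S}{3}$
$\left(-16\right) \left(-12\right) j{\left(6,3 - 1 \right)} = \left(-16\right) \left(-12\right) \left(\left(- \frac{13}{3}\right) 6\right) = 192 \left(-26\right) = -4992$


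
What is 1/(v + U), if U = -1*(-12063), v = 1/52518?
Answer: 52518/633524635 ≈ 8.2898e-5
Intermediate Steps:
v = 1/52518 ≈ 1.9041e-5
U = 12063
1/(v + U) = 1/(1/52518 + 12063) = 1/(633524635/52518) = 52518/633524635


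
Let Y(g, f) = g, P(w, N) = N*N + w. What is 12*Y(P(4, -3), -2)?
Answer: 156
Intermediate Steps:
P(w, N) = w + N² (P(w, N) = N² + w = w + N²)
12*Y(P(4, -3), -2) = 12*(4 + (-3)²) = 12*(4 + 9) = 12*13 = 156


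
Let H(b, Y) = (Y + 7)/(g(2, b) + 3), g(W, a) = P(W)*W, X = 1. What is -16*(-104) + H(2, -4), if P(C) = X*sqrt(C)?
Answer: 1673 - 6*sqrt(2) ≈ 1664.5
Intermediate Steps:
P(C) = sqrt(C) (P(C) = 1*sqrt(C) = sqrt(C))
g(W, a) = W**(3/2) (g(W, a) = sqrt(W)*W = W**(3/2))
H(b, Y) = (7 + Y)/(3 + 2*sqrt(2)) (H(b, Y) = (Y + 7)/(2**(3/2) + 3) = (7 + Y)/(2*sqrt(2) + 3) = (7 + Y)/(3 + 2*sqrt(2)))
-16*(-104) + H(2, -4) = -16*(-104) + (7 - 4)/(3 + 2*sqrt(2)) = 1664 + 3/(3 + 2*sqrt(2))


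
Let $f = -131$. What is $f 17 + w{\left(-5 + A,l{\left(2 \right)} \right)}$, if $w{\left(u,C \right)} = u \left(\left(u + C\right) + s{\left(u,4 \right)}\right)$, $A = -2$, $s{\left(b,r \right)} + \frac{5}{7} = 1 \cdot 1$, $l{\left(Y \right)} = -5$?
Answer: $-2145$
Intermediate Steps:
$s{\left(b,r \right)} = \frac{2}{7}$ ($s{\left(b,r \right)} = - \frac{5}{7} + 1 \cdot 1 = - \frac{5}{7} + 1 = \frac{2}{7}$)
$w{\left(u,C \right)} = u \left(\frac{2}{7} + C + u\right)$ ($w{\left(u,C \right)} = u \left(\left(u + C\right) + \frac{2}{7}\right) = u \left(\left(C + u\right) + \frac{2}{7}\right) = u \left(\frac{2}{7} + C + u\right)$)
$f 17 + w{\left(-5 + A,l{\left(2 \right)} \right)} = \left(-131\right) 17 + \frac{\left(-5 - 2\right) \left(2 + 7 \left(-5\right) + 7 \left(-5 - 2\right)\right)}{7} = -2227 + \frac{1}{7} \left(-7\right) \left(2 - 35 + 7 \left(-7\right)\right) = -2227 + \frac{1}{7} \left(-7\right) \left(2 - 35 - 49\right) = -2227 + \frac{1}{7} \left(-7\right) \left(-82\right) = -2227 + 82 = -2145$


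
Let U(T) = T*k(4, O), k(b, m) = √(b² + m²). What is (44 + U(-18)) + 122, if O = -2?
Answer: 166 - 36*√5 ≈ 85.502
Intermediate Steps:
U(T) = 2*T*√5 (U(T) = T*√(4² + (-2)²) = T*√(16 + 4) = T*√20 = T*(2*√5) = 2*T*√5)
(44 + U(-18)) + 122 = (44 + 2*(-18)*√5) + 122 = (44 - 36*√5) + 122 = 166 - 36*√5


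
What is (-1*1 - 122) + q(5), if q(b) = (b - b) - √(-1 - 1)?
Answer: -123 - I*√2 ≈ -123.0 - 1.4142*I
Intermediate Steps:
q(b) = -I*√2 (q(b) = 0 - √(-2) = 0 - I*√2 = -I*√2)
(-1*1 - 122) + q(5) = (-1*1 - 122) - I*√2 = (-1 - 122) - I*√2 = -123 - I*√2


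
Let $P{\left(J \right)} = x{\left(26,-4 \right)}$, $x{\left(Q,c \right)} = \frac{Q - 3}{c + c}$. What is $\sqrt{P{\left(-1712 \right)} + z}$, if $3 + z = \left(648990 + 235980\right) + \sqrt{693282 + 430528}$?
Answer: $\frac{\sqrt{14159426 + 16 \sqrt{1123810}}}{4} \approx 941.29$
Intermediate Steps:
$x{\left(Q,c \right)} = \frac{-3 + Q}{2 c}$
$P{\left(J \right)} = - \frac{23}{8}$ ($P{\left(J \right)} = \frac{-3 + 26}{2 \left(-4\right)} = \frac{1}{2} \left(- \frac{1}{4}\right) 23 = - \frac{23}{8}$)
$z = 884967 + \sqrt{1123810}$ ($z = -3 + \left(\left(648990 + 235980\right) + \sqrt{693282 + 430528}\right) = -3 + \left(884970 + \sqrt{1123810}\right) = 884967 + \sqrt{1123810} \approx 8.8603 \cdot 10^{5}$)
$\sqrt{P{\left(-1712 \right)} + z} = \sqrt{- \frac{23}{8} + \left(884967 + \sqrt{1123810}\right)} = \sqrt{\frac{7079713}{8} + \sqrt{1123810}}$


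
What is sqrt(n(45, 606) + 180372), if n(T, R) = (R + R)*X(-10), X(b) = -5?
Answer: 18*sqrt(538) ≈ 417.51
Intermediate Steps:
n(T, R) = -10*R (n(T, R) = (R + R)*(-5) = (2*R)*(-5) = -10*R)
sqrt(n(45, 606) + 180372) = sqrt(-10*606 + 180372) = sqrt(-6060 + 180372) = sqrt(174312) = 18*sqrt(538)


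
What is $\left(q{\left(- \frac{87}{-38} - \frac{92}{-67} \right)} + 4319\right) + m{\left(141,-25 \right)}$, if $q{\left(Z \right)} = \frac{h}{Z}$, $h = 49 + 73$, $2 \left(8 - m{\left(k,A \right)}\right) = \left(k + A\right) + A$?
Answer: $\frac{80471199}{18650} \approx 4314.8$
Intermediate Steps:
$m{\left(k,A \right)} = 8 - A - \frac{k}{2}$ ($m{\left(k,A \right)} = 8 - \frac{\left(k + A\right) + A}{2} = 8 - \frac{\left(A + k\right) + A}{2} = 8 - \frac{k + 2 A}{2} = 8 - \left(A + \frac{k}{2}\right) = 8 - A - \frac{k}{2}$)
$h = 122$
$q{\left(Z \right)} = \frac{122}{Z}$
$\left(q{\left(- \frac{87}{-38} - \frac{92}{-67} \right)} + 4319\right) + m{\left(141,-25 \right)} = \left(\frac{122}{- \frac{87}{-38} - \frac{92}{-67}} + 4319\right) - \frac{75}{2} = \left(\frac{122}{\left(-87\right) \left(- \frac{1}{38}\right) - - \frac{92}{67}} + 4319\right) + \left(8 + 25 - \frac{141}{2}\right) = \left(\frac{122}{\frac{87}{38} + \frac{92}{67}} + 4319\right) - \frac{75}{2} = \left(\frac{122}{\frac{9325}{2546}} + 4319\right) - \frac{75}{2} = \left(122 \cdot \frac{2546}{9325} + 4319\right) - \frac{75}{2} = \left(\frac{310612}{9325} + 4319\right) - \frac{75}{2} = \frac{40585287}{9325} - \frac{75}{2} = \frac{80471199}{18650}$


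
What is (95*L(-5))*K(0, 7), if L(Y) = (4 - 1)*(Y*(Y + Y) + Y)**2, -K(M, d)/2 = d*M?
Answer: 0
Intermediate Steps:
K(M, d) = -2*M*d (K(M, d) = -2*d*M = -2*M*d)
L(Y) = 3*(Y + 2*Y**2)**2 (L(Y) = 3*(Y*(2*Y) + Y)**2 = 3*(2*Y**2 + Y)**2 = 3*(Y + 2*Y**2)**2)
(95*L(-5))*K(0, 7) = (95*(3*(-5)**2*(1 + 2*(-5))**2))*(-2*0*7) = (95*(3*25*(1 - 10)**2))*0 = (95*(3*25*(-9)**2))*0 = (95*(3*25*81))*0 = (95*6075)*0 = 577125*0 = 0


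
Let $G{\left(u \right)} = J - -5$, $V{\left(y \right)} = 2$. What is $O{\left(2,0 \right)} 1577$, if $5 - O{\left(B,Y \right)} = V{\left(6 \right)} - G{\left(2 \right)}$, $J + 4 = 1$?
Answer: $7885$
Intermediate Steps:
$J = -3$ ($J = -4 + 1 = -3$)
$G{\left(u \right)} = 2$ ($G{\left(u \right)} = -3 - -5 = -3 + 5 = 2$)
$O{\left(B,Y \right)} = 5$ ($O{\left(B,Y \right)} = 5 - \left(2 - 2\right) = 5 - 0 = 5 + 0 = 5$)
$O{\left(2,0 \right)} 1577 = 5 \cdot 1577 = 7885$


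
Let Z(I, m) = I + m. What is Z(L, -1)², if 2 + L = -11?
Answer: 196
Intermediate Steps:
L = -13 (L = -2 - 11 = -13)
Z(L, -1)² = (-13 - 1)² = (-14)² = 196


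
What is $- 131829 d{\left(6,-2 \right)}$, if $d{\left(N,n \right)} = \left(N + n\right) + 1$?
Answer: $-659145$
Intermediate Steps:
$d{\left(N,n \right)} = 1 + N + n$
$- 131829 d{\left(6,-2 \right)} = - 131829 \left(1 + 6 - 2\right) = \left(-131829\right) 5 = -659145$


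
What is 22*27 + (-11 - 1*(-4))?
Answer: 587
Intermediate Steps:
22*27 + (-11 - 1*(-4)) = 594 + (-11 + 4) = 594 - 7 = 587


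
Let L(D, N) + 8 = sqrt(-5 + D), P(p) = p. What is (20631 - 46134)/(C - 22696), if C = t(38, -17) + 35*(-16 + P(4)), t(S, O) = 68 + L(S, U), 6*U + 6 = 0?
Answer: 53454288/48325373 + 25503*sqrt(33)/531579103 ≈ 1.1064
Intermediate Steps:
U = -1 (U = -1 + (1/6)*0 = -1 + 0 = -1)
L(D, N) = -8 + sqrt(-5 + D)
t(S, O) = 60 + sqrt(-5 + S) (t(S, O) = 68 + (-8 + sqrt(-5 + S)) = 60 + sqrt(-5 + S))
C = -360 + sqrt(33) (C = (60 + sqrt(-5 + 38)) + 35*(-16 + 4) = (60 + sqrt(33)) + 35*(-12) = (60 + sqrt(33)) - 420 = -360 + sqrt(33) ≈ -354.26)
(20631 - 46134)/(C - 22696) = (20631 - 46134)/((-360 + sqrt(33)) - 22696) = -25503/(-23056 + sqrt(33))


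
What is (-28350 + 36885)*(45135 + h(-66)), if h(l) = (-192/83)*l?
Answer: 32082015195/83 ≈ 3.8653e+8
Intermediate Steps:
h(l) = -192*l/83 (h(l) = (-192*1/83)*l = -192*l/83)
(-28350 + 36885)*(45135 + h(-66)) = (-28350 + 36885)*(45135 - 192/83*(-66)) = 8535*(45135 + 12672/83) = 8535*(3758877/83) = 32082015195/83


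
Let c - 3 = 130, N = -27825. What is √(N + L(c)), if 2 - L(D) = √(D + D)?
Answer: √(-27823 - √266) ≈ 166.85*I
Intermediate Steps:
c = 133 (c = 3 + 130 = 133)
L(D) = 2 - √2*√D (L(D) = 2 - √(D + D) = 2 - √(2*D) = 2 - √2*√D)
√(N + L(c)) = √(-27825 + (2 - √2*√133)) = √(-27825 + (2 - √266)) = √(-27823 - √266)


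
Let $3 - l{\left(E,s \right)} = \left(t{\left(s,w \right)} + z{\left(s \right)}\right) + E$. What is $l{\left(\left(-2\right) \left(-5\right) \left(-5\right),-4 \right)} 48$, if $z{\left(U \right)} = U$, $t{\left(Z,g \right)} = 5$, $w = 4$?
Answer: $2496$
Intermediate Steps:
$l{\left(E,s \right)} = -2 - E - s$ ($l{\left(E,s \right)} = 3 - \left(\left(5 + s\right) + E\right) = 3 - \left(5 + E + s\right) = -2 - E - s$)
$l{\left(\left(-2\right) \left(-5\right) \left(-5\right),-4 \right)} 48 = \left(-2 - \left(-2\right) \left(-5\right) \left(-5\right) - -4\right) 48 = \left(-2 - 10 \left(-5\right) + 4\right) 48 = \left(-2 - -50 + 4\right) 48 = \left(-2 + 50 + 4\right) 48 = 52 \cdot 48 = 2496$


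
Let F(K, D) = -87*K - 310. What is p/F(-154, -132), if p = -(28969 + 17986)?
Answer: -46955/13088 ≈ -3.5876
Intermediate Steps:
F(K, D) = -310 - 87*K
p = -46955 (p = -1*46955 = -46955)
p/F(-154, -132) = -46955/(-310 - 87*(-154)) = -46955/(-310 + 13398) = -46955/13088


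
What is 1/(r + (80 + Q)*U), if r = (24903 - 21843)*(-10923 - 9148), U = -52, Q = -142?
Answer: -1/61414036 ≈ -1.6283e-8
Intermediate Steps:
r = -61417260 (r = 3060*(-20071) = -61417260)
1/(r + (80 + Q)*U) = 1/(-61417260 + (80 - 142)*(-52)) = 1/(-61417260 - 62*(-52)) = 1/(-61417260 + 3224) = 1/(-61414036) = -1/61414036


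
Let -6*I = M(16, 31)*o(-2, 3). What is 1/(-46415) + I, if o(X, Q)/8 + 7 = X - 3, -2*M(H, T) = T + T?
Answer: -23021841/46415 ≈ -496.00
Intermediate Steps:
M(H, T) = -T (M(H, T) = -(T + T)/2 = -T)
o(X, Q) = -80 + 8*X (o(X, Q) = -56 + 8*(X - 3) = -56 + 8*(-3 + X) = -56 + (-24 + 8*X) = -80 + 8*X)
I = -496 (I = -(-1*31)*(-80 + 8*(-2))/6 = -(-31)*(-80 - 16)/6 = -(-31)*(-96)/6 = -⅙*2976 = -496)
1/(-46415) + I = 1/(-46415) - 496 = -1/46415 - 496 = -23021841/46415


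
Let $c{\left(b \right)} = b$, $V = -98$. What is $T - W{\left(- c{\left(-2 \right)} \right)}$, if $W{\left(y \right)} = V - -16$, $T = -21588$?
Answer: $-21506$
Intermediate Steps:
$W{\left(y \right)} = -82$ ($W{\left(y \right)} = -98 - -16 = -98 + 16 = -82$)
$T - W{\left(- c{\left(-2 \right)} \right)} = -21588 - -82 = -21588 + 82 = -21506$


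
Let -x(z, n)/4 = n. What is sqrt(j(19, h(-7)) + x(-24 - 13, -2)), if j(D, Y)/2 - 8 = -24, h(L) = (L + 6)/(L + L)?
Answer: 2*I*sqrt(6) ≈ 4.899*I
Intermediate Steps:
h(L) = (6 + L)/(2*L) (h(L) = (6 + L)/((2*L)) = (6 + L)*(1/(2*L)) = (6 + L)/(2*L))
x(z, n) = -4*n
j(D, Y) = -32 (j(D, Y) = 16 + 2*(-24) = 16 - 48 = -32)
sqrt(j(19, h(-7)) + x(-24 - 13, -2)) = sqrt(-32 - 4*(-2)) = sqrt(-32 + 8) = sqrt(-24) = 2*I*sqrt(6)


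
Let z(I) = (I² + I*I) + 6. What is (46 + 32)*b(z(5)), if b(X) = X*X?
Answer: 244608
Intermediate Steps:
z(I) = 6 + 2*I² (z(I) = (I² + I²) + 6 = 2*I² + 6 = 6 + 2*I²)
b(X) = X²
(46 + 32)*b(z(5)) = (46 + 32)*(6 + 2*5²)² = 78*(6 + 2*25)² = 78*(6 + 50)² = 78*56² = 78*3136 = 244608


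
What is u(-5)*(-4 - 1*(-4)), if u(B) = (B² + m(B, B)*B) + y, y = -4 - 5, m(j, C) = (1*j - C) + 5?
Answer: 0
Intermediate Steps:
m(j, C) = 5 + j - C (m(j, C) = (j - C) + 5 = 5 + j - C)
y = -9
u(B) = -9 + B² + 5*B (u(B) = (B² + (5 + B - B)*B) - 9 = (B² + 5*B) - 9 = -9 + B² + 5*B)
u(-5)*(-4 - 1*(-4)) = (-9 + (-5)² + 5*(-5))*(-4 - 1*(-4)) = (-9 + 25 - 25)*(-4 + 4) = -9*0 = 0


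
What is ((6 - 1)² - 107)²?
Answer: 6724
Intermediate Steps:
((6 - 1)² - 107)² = (5² - 107)² = (25 - 107)² = (-82)² = 6724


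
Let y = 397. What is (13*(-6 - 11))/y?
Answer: -221/397 ≈ -0.55667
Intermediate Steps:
(13*(-6 - 11))/y = (13*(-6 - 11))/397 = (13*(-17))*(1/397) = -221*1/397 = -221/397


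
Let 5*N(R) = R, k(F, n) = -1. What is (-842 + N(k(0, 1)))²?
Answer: 17732521/25 ≈ 7.0930e+5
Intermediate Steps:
N(R) = R/5
(-842 + N(k(0, 1)))² = (-842 + (⅕)*(-1))² = (-842 - ⅕)² = (-4211/5)² = 17732521/25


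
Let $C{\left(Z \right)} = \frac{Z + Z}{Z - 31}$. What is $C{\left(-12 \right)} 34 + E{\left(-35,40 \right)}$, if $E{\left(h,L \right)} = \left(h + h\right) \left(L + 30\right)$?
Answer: $- \frac{209884}{43} \approx -4881.0$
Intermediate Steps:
$C{\left(Z \right)} = \frac{2 Z}{-31 + Z}$
$E{\left(h,L \right)} = 2 h \left(30 + L\right)$
$C{\left(-12 \right)} 34 + E{\left(-35,40 \right)} = 2 \left(-12\right) \frac{1}{-31 - 12} \cdot 34 + 2 \left(-35\right) \left(30 + 40\right) = 2 \left(-12\right) \frac{1}{-43} \cdot 34 + 2 \left(-35\right) 70 = 2 \left(-12\right) \left(- \frac{1}{43}\right) 34 - 4900 = \frac{24}{43} \cdot 34 - 4900 = \frac{816}{43} - 4900 = - \frac{209884}{43}$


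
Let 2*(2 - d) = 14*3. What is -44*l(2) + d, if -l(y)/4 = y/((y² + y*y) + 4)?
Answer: 31/3 ≈ 10.333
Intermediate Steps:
d = -19 (d = 2 - 7*3 = 2 - ½*42 = 2 - 21 = -19)
l(y) = -4*y/(4 + 2*y²) (l(y) = -4*y/((y² + y*y) + 4) = -4*y/((y² + y²) + 4) = -4*y/(2*y² + 4) = -4*y/(4 + 2*y²))
-44*l(2) + d = -(-88)*2/(2 + 2²) - 19 = -(-88)*2/(2 + 4) - 19 = -(-88)*2/6 - 19 = -44*(-⅔) - 19 = 88/3 - 19 = 31/3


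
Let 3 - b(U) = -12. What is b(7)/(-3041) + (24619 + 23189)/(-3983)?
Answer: -145443873/12112303 ≈ -12.008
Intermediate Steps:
b(U) = 15 (b(U) = 3 - 1*(-12) = 3 + 12 = 15)
b(7)/(-3041) + (24619 + 23189)/(-3983) = 15/(-3041) + (24619 + 23189)/(-3983) = 15*(-1/3041) + 47808*(-1/3983) = -15/3041 - 47808/3983 = -145443873/12112303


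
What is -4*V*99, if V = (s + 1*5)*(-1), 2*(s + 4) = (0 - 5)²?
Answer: 5346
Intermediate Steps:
s = 17/2 (s = -4 + (0 - 5)²/2 = -4 + (½)*(-5)² = -4 + (½)*25 = -4 + 25/2 = 17/2 ≈ 8.5000)
V = -27/2 (V = (17/2 + 1*5)*(-1) = (17/2 + 5)*(-1) = (27/2)*(-1) = -27/2 ≈ -13.500)
-4*V*99 = -4*(-27/2)*99 = 54*99 = 5346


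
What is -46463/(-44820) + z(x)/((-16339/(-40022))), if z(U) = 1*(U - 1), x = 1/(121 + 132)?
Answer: -259966865959/185275436940 ≈ -1.4031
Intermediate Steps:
x = 1/253 ≈ 0.0039526
z(U) = -1 + U (z(U) = 1*(-1 + U) = -1 + U)
-46463/(-44820) + z(x)/((-16339/(-40022))) = -46463/(-44820) + (-1 + 1/253)/((-16339/(-40022))) = -46463*(-1/44820) - 252/(253*((-16339*(-1/40022)))) = 46463/44820 - 252/(253*16339/40022) = 46463/44820 - 252/253*40022/16339 = 46463/44820 - 10085544/4133767 = -259966865959/185275436940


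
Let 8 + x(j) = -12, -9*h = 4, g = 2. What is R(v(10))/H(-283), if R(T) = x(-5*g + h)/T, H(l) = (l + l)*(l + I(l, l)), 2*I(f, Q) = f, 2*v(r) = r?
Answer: -4/240267 ≈ -1.6648e-5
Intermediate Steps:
v(r) = r/2
h = -4/9 (h = -⅑*4 = -4/9 ≈ -0.44444)
I(f, Q) = f/2
x(j) = -20 (x(j) = -8 - 12 = -20)
H(l) = 3*l² (H(l) = (l + l)*(l + l/2) = (2*l)*(3*l/2) = 3*l²)
R(T) = -20/T
R(v(10))/H(-283) = (-20/((½)*10))/((3*(-283)²)) = (-20/5)/((3*80089)) = -20*⅕/240267 = -4*1/240267 = -4/240267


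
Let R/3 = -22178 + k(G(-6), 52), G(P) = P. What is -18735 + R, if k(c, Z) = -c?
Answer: -85251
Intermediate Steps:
R = -66516 (R = 3*(-22178 - 1*(-6)) = 3*(-22178 + 6) = 3*(-22172) = -66516)
-18735 + R = -18735 - 66516 = -85251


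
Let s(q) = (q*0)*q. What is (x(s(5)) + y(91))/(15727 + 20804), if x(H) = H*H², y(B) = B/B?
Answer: 1/36531 ≈ 2.7374e-5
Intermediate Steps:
s(q) = 0 (s(q) = 0*q = 0)
y(B) = 1
x(H) = H³
(x(s(5)) + y(91))/(15727 + 20804) = (0³ + 1)/(15727 + 20804) = (0 + 1)/36531 = 1*(1/36531) = 1/36531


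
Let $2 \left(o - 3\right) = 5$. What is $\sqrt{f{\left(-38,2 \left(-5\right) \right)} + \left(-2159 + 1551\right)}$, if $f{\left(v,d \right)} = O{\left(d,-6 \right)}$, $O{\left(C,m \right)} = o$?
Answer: $\frac{i \sqrt{2410}}{2} \approx 24.546 i$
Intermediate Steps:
$o = \frac{11}{2}$ ($o = 3 + \frac{1}{2} \cdot 5 = 3 + \frac{5}{2} = \frac{11}{2} \approx 5.5$)
$O{\left(C,m \right)} = \frac{11}{2}$
$f{\left(v,d \right)} = \frac{11}{2}$
$\sqrt{f{\left(-38,2 \left(-5\right) \right)} + \left(-2159 + 1551\right)} = \sqrt{\frac{11}{2} + \left(-2159 + 1551\right)} = \sqrt{\frac{11}{2} - 608} = \sqrt{- \frac{1205}{2}} = \frac{i \sqrt{2410}}{2}$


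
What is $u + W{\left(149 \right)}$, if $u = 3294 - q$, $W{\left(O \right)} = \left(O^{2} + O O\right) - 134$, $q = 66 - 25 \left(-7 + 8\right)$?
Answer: $47521$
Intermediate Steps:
$q = 41$ ($q = 66 - 25 = 41$)
$W{\left(O \right)} = -134 + 2 O^{2}$ ($W{\left(O \right)} = \left(O^{2} + O^{2}\right) - 134 = 2 O^{2} - 134 = -134 + 2 O^{2}$)
$u = 3253$ ($u = 3294 - 41 = 3253$)
$u + W{\left(149 \right)} = 3253 - \left(134 - 2 \cdot 149^{2}\right) = 3253 + \left(-134 + 2 \cdot 22201\right) = 3253 + \left(-134 + 44402\right) = 3253 + 44268 = 47521$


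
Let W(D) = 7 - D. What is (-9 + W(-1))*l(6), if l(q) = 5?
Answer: -5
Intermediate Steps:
(-9 + W(-1))*l(6) = (-9 + (7 - 1*(-1)))*5 = (-9 + (7 + 1))*5 = (-9 + 8)*5 = -1*5 = -5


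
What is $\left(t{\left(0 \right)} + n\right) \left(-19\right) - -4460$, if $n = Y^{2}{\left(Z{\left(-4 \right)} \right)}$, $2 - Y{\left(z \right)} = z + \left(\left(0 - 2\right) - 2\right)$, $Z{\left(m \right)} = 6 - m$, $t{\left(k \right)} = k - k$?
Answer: $4156$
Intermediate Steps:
$t{\left(k \right)} = 0$
$Y{\left(z \right)} = 6 - z$ ($Y{\left(z \right)} = 2 - \left(z + \left(\left(0 - 2\right) - 2\right)\right) = 2 - \left(z - 4\right) = 2 - \left(-4 + z\right) = 6 - z$)
$n = 16$ ($n = \left(6 - \left(6 - -4\right)\right)^{2} = \left(6 - \left(6 + 4\right)\right)^{2} = \left(6 - 10\right)^{2} = \left(-4\right)^{2} = 16$)
$\left(t{\left(0 \right)} + n\right) \left(-19\right) - -4460 = \left(0 + 16\right) \left(-19\right) - -4460 = 16 \left(-19\right) + 4460 = -304 + 4460 = 4156$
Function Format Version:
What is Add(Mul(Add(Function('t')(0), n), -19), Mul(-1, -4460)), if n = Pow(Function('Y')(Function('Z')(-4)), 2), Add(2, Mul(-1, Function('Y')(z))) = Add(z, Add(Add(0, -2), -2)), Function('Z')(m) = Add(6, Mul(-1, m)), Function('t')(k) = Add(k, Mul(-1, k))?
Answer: 4156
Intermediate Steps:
Function('t')(k) = 0
Function('Y')(z) = Add(6, Mul(-1, z)) (Function('Y')(z) = Add(2, Mul(-1, Add(z, Add(Add(0, -2), -2)))) = Add(2, Mul(-1, Add(z, Add(-2, -2)))) = Add(2, Mul(-1, Add(z, -4))) = Add(2, Mul(-1, Add(-4, z))) = Add(2, Add(4, Mul(-1, z))) = Add(6, Mul(-1, z)))
n = 16 (n = Pow(Add(6, Mul(-1, Add(6, Mul(-1, -4)))), 2) = Pow(Add(6, Mul(-1, Add(6, 4))), 2) = Pow(Add(6, Mul(-1, 10)), 2) = Pow(Add(6, -10), 2) = Pow(-4, 2) = 16)
Add(Mul(Add(Function('t')(0), n), -19), Mul(-1, -4460)) = Add(Mul(Add(0, 16), -19), Mul(-1, -4460)) = Add(Mul(16, -19), 4460) = Add(-304, 4460) = 4156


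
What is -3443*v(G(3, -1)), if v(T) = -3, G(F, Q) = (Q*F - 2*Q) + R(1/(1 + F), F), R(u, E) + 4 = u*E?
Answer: 10329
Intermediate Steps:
R(u, E) = -4 + E*u (R(u, E) = -4 + u*E = -4 + E*u)
G(F, Q) = -4 - 2*Q + F*Q + F/(1 + F) (G(F, Q) = (Q*F - 2*Q) + (-4 + F/(1 + F)) = (F*Q - 2*Q) + (-4 + F/(1 + F)) = (-2*Q + F*Q) + (-4 + F/(1 + F)) = -4 - 2*Q + F*Q + F/(1 + F))
-3443*v(G(3, -1)) = -3443*(-3) = 10329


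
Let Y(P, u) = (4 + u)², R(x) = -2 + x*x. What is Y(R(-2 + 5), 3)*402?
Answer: 19698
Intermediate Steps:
R(x) = -2 + x²
Y(R(-2 + 5), 3)*402 = (4 + 3)²*402 = 7²*402 = 49*402 = 19698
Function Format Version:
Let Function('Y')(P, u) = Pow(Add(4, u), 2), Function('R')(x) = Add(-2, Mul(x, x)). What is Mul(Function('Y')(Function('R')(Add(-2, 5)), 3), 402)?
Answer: 19698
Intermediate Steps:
Function('R')(x) = Add(-2, Pow(x, 2))
Mul(Function('Y')(Function('R')(Add(-2, 5)), 3), 402) = Mul(Pow(Add(4, 3), 2), 402) = Mul(Pow(7, 2), 402) = Mul(49, 402) = 19698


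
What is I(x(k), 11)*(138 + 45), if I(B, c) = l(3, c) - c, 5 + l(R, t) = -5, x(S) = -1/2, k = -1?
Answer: -3843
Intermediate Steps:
x(S) = -½ (x(S) = -1*½ = -½)
l(R, t) = -10 (l(R, t) = -5 - 5 = -10)
I(B, c) = -10 - c
I(x(k), 11)*(138 + 45) = (-10 - 1*11)*(138 + 45) = (-10 - 11)*183 = -21*183 = -3843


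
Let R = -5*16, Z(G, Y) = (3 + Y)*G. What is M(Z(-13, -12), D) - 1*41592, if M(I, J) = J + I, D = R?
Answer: -41555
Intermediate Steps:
Z(G, Y) = G*(3 + Y)
R = -80
D = -80
M(I, J) = I + J
M(Z(-13, -12), D) - 1*41592 = (-13*(3 - 12) - 80) - 1*41592 = (-13*(-9) - 80) - 41592 = (117 - 80) - 41592 = 37 - 41592 = -41555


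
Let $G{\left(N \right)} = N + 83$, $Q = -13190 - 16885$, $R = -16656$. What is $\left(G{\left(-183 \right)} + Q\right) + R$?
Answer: $-46831$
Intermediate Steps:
$Q = -30075$ ($Q = -13190 - 16885 = -30075$)
$G{\left(N \right)} = 83 + N$
$\left(G{\left(-183 \right)} + Q\right) + R = \left(\left(83 - 183\right) - 30075\right) - 16656 = \left(-100 - 30075\right) - 16656 = -30175 - 16656 = -46831$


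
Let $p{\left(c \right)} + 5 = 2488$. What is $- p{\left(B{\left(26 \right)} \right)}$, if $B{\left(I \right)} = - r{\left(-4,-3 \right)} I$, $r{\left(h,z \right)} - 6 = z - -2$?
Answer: $-2483$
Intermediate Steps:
$r{\left(h,z \right)} = 8 + z$ ($r{\left(h,z \right)} = 6 + \left(z - -2\right) = 6 + \left(z + 2\right) = 6 + \left(2 + z\right) = 8 + z$)
$B{\left(I \right)} = - 5 I$ ($B{\left(I \right)} = - (8 - 3) I = \left(-1\right) 5 I = - 5 I$)
$p{\left(c \right)} = 2483$ ($p{\left(c \right)} = -5 + 2488 = 2483$)
$- p{\left(B{\left(26 \right)} \right)} = \left(-1\right) 2483 = -2483$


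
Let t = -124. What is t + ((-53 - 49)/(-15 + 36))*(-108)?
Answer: 2804/7 ≈ 400.57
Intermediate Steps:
t + ((-53 - 49)/(-15 + 36))*(-108) = -124 + ((-53 - 49)/(-15 + 36))*(-108) = -124 - 102/21*(-108) = -124 - 102*1/21*(-108) = -124 - 34/7*(-108) = -124 + 3672/7 = 2804/7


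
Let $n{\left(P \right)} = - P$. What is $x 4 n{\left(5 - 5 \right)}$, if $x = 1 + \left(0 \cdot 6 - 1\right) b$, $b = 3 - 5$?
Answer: $0$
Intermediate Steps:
$b = -2$ ($b = 3 - 5 = -2$)
$x = 3$ ($x = 1 + \left(0 \cdot 6 - 1\right) \left(-2\right) = 1 + \left(0 - 1\right) \left(-2\right) = 1 - -2 = 1 + 2 = 3$)
$x 4 n{\left(5 - 5 \right)} = 3 \cdot 4 \left(- (5 - 5)\right) = 12 \left(- (5 - 5)\right) = 12 \left(\left(-1\right) 0\right) = 12 \cdot 0 = 0$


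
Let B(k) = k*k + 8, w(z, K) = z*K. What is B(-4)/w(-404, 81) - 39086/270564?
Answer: -17854775/122971338 ≈ -0.14519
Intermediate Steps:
w(z, K) = K*z
B(k) = 8 + k² (B(k) = k² + 8 = 8 + k²)
B(-4)/w(-404, 81) - 39086/270564 = (8 + (-4)²)/((81*(-404))) - 39086/270564 = (8 + 16)/(-32724) - 39086*1/270564 = 24*(-1/32724) - 19543/135282 = -2/2727 - 19543/135282 = -17854775/122971338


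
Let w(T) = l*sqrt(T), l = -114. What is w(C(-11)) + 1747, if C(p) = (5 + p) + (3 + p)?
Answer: 1747 - 114*I*sqrt(14) ≈ 1747.0 - 426.55*I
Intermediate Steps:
C(p) = 8 + 2*p
w(T) = -114*sqrt(T)
w(C(-11)) + 1747 = -114*sqrt(8 + 2*(-11)) + 1747 = -114*sqrt(8 - 22) + 1747 = -114*I*sqrt(14) + 1747 = 1747 - 114*I*sqrt(14)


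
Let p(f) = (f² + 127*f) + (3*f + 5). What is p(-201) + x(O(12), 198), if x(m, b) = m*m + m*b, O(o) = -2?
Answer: 13884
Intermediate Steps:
x(m, b) = m² + b*m
p(f) = 5 + f² + 130*f (p(f) = (f² + 127*f) + (5 + 3*f) = 5 + f² + 130*f)
p(-201) + x(O(12), 198) = (5 + (-201)² + 130*(-201)) - 2*(198 - 2) = (5 + 40401 - 26130) - 2*196 = 14276 - 392 = 13884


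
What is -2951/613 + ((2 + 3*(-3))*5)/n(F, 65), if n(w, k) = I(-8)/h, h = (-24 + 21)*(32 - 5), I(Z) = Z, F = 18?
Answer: -1761463/4904 ≈ -359.19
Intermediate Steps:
h = -81 (h = -3*27 = -81)
n(w, k) = 8/81 (n(w, k) = -8/(-81) = -8*(-1/81) = 8/81)
-2951/613 + ((2 + 3*(-3))*5)/n(F, 65) = -2951/613 + ((2 + 3*(-3))*5)/(8/81) = -2951*1/613 + ((2 - 9)*5)*(81/8) = -2951/613 - 7*5*(81/8) = -2951/613 - 35*81/8 = -2951/613 - 2835/8 = -1761463/4904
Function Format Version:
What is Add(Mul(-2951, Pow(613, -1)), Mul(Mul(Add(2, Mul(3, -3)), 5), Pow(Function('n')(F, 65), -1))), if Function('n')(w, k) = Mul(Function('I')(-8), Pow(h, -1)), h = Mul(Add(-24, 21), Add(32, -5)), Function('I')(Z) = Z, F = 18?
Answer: Rational(-1761463, 4904) ≈ -359.19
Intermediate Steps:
h = -81 (h = Mul(-3, 27) = -81)
Function('n')(w, k) = Rational(8, 81) (Function('n')(w, k) = Mul(-8, Pow(-81, -1)) = Mul(-8, Rational(-1, 81)) = Rational(8, 81))
Add(Mul(-2951, Pow(613, -1)), Mul(Mul(Add(2, Mul(3, -3)), 5), Pow(Function('n')(F, 65), -1))) = Add(Mul(-2951, Pow(613, -1)), Mul(Mul(Add(2, Mul(3, -3)), 5), Pow(Rational(8, 81), -1))) = Add(Mul(-2951, Rational(1, 613)), Mul(Mul(Add(2, -9), 5), Rational(81, 8))) = Add(Rational(-2951, 613), Mul(Mul(-7, 5), Rational(81, 8))) = Add(Rational(-2951, 613), Mul(-35, Rational(81, 8))) = Add(Rational(-2951, 613), Rational(-2835, 8)) = Rational(-1761463, 4904)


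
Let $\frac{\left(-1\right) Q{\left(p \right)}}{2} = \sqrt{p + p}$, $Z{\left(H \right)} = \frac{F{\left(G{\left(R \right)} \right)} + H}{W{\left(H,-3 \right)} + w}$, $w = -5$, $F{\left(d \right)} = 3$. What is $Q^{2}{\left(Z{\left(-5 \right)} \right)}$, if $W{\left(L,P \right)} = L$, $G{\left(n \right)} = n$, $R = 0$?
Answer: $\frac{8}{5} \approx 1.6$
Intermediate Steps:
$Z{\left(H \right)} = \frac{3 + H}{-5 + H}$ ($Z{\left(H \right)} = \frac{3 + H}{H - 5} = \frac{3 + H}{-5 + H}$)
$Q{\left(p \right)} = - 2 \sqrt{2} \sqrt{p}$ ($Q{\left(p \right)} = - 2 \sqrt{p + p} = - 2 \sqrt{2 p} = - 2 \sqrt{2} \sqrt{p}$)
$Q^{2}{\left(Z{\left(-5 \right)} \right)} = \left(- 2 \sqrt{2} \sqrt{\frac{3 - 5}{-5 - 5}}\right)^{2} = \left(- 2 \sqrt{2} \sqrt{\frac{1}{-10} \left(-2\right)}\right)^{2} = \left(- 2 \sqrt{2} \sqrt{\left(- \frac{1}{10}\right) \left(-2\right)}\right)^{2} = \left(- \frac{2 \sqrt{2}}{\sqrt{5}}\right)^{2} = \left(- 2 \sqrt{2} \frac{\sqrt{5}}{5}\right)^{2} = \left(- \frac{2 \sqrt{10}}{5}\right)^{2} = \frac{8}{5}$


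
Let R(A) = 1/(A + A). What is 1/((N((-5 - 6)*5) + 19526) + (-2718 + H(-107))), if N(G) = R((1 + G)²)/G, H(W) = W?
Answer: 320760/5357012759 ≈ 5.9877e-5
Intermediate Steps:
R(A) = 1/(2*A)
N(G) = 1/(2*G*(1 + G)²) (N(G) = (1/(2*((1 + G)²)))/G = (1/(2*(1 + G)²))/G = 1/(2*G*(1 + G)²))
1/((N((-5 - 6)*5) + 19526) + (-2718 + H(-107))) = 1/((1/(2*(((-5 - 6)*5))*(1 + (-5 - 6)*5)²) + 19526) + (-2718 - 107)) = 1/((1/(2*((-11*5))*(1 - 11*5)²) + 19526) - 2825) = 1/(((½)/(-55*(1 - 55)²) + 19526) - 2825) = 1/(((½)*(-1/55)/(-54)² + 19526) - 2825) = 1/(((½)*(-1/55)*(1/2916) + 19526) - 2825) = 1/((-1/320760 + 19526) - 2825) = 1/(6263159759/320760 - 2825) = 1/(5357012759/320760) = 320760/5357012759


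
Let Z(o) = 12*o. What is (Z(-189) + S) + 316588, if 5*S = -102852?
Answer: 1468748/5 ≈ 2.9375e+5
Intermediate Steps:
S = -102852/5 (S = (⅕)*(-102852) = -102852/5 ≈ -20570.)
(Z(-189) + S) + 316588 = (12*(-189) - 102852/5) + 316588 = (-2268 - 102852/5) + 316588 = -114192/5 + 316588 = 1468748/5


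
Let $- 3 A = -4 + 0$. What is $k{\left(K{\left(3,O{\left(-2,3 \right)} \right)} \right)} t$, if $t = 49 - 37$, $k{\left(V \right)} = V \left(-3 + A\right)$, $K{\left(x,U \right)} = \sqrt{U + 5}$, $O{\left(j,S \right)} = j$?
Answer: $- 20 \sqrt{3} \approx -34.641$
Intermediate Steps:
$A = \frac{4}{3}$ ($A = - \frac{-4 + 0}{3} = \left(- \frac{1}{3}\right) \left(-4\right) = \frac{4}{3} \approx 1.3333$)
$K{\left(x,U \right)} = \sqrt{5 + U}$
$k{\left(V \right)} = - \frac{5 V}{3}$ ($k{\left(V \right)} = V \left(-3 + \frac{4}{3}\right) = V \left(- \frac{5}{3}\right) = - \frac{5 V}{3}$)
$t = 12$
$k{\left(K{\left(3,O{\left(-2,3 \right)} \right)} \right)} t = - \frac{5 \sqrt{5 - 2}}{3} \cdot 12 = - \frac{5 \sqrt{3}}{3} \cdot 12 = - 20 \sqrt{3}$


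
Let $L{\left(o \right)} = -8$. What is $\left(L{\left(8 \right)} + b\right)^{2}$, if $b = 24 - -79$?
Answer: $9025$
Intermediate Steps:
$b = 103$ ($b = 24 + 79 = 103$)
$\left(L{\left(8 \right)} + b\right)^{2} = \left(-8 + 103\right)^{2} = 95^{2} = 9025$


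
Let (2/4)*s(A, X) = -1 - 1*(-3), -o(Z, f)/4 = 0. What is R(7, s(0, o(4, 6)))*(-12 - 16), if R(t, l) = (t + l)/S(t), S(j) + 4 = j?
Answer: -308/3 ≈ -102.67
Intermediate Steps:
S(j) = -4 + j
o(Z, f) = 0 (o(Z, f) = -4*0 = 0)
s(A, X) = 4 (s(A, X) = 2*(-1 - 1*(-3)) = 2*(-1 + 3) = 2*2 = 4)
R(t, l) = (l + t)/(-4 + t) (R(t, l) = (t + l)/(-4 + t) = (l + t)/(-4 + t))
R(7, s(0, o(4, 6)))*(-12 - 16) = ((4 + 7)/(-4 + 7))*(-12 - 16) = (11/3)*(-28) = -308/3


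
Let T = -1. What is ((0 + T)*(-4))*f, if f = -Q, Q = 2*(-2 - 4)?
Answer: 48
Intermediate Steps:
Q = -12 (Q = 2*(-6) = -12)
f = 12 (f = -1*(-12) = 12)
((0 + T)*(-4))*f = ((0 - 1)*(-4))*12 = -1*(-4)*12 = 4*12 = 48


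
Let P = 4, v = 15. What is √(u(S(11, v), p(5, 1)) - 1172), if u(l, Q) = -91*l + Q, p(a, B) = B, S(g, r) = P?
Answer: I*√1535 ≈ 39.179*I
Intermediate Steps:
S(g, r) = 4
u(l, Q) = Q - 91*l
√(u(S(11, v), p(5, 1)) - 1172) = √((1 - 91*4) - 1172) = √((1 - 364) - 1172) = √(-363 - 1172) = √(-1535) = I*√1535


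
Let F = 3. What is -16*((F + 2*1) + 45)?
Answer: -800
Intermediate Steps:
-16*((F + 2*1) + 45) = -16*((3 + 2*1) + 45) = -16*((3 + 2) + 45) = -16*(5 + 45) = -16*50 = -800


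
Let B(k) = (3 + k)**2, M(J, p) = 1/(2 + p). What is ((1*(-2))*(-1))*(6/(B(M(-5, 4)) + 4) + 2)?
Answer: 2452/505 ≈ 4.8554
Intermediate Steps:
((1*(-2))*(-1))*(6/(B(M(-5, 4)) + 4) + 2) = ((1*(-2))*(-1))*(6/((3 + 1/(2 + 4))**2 + 4) + 2) = (-2*(-1))*(6/((3 + 1/6)**2 + 4) + 2) = 2*(6/((3 + 1/6)**2 + 4) + 2) = 2*(6/((19/6)**2 + 4) + 2) = 2*(6/(361/36 + 4) + 2) = 2*(6/(505/36) + 2) = 2*((36/505)*6 + 2) = 2*(216/505 + 2) = 2*(1226/505) = 2452/505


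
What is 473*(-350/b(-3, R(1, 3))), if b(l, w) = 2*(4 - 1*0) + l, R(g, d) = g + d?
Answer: -33110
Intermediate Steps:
R(g, d) = d + g
b(l, w) = 8 + l (b(l, w) = 2*(4 + 0) + l = 2*4 + l = 8 + l)
473*(-350/b(-3, R(1, 3))) = 473*(-350/(8 - 3)) = 473*(-350/5) = 473*(-350*⅕) = 473*(-70) = -33110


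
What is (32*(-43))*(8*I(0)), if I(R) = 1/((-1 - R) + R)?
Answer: 11008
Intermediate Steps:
I(R) = -1 (I(R) = 1/(-1) = -1)
(32*(-43))*(8*I(0)) = (32*(-43))*(8*(-1)) = -1376*(-8) = 11008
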